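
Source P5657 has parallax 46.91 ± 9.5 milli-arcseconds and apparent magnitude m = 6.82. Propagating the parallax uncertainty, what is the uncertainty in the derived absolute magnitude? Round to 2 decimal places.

M = m − 5 log₁₀ d + 5 = m + 5 log₁₀ p + 5, so ∂M/∂p = 5/(p ln 10).
σ_M = (5/ln 10) · (σ_p/p) = 2.1715 × 9.5/46.91 = 2.1715 × 0.20252 = 0.43977.

σ_M = 0.44 mag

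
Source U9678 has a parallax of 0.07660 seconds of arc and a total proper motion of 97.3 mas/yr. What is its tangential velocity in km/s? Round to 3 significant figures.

d = 1/p = 1/0.07660″ = 13.055 pc.
μ = 97.3 mas/yr = 0.0973 ″/yr.
v_t = 4.74 × μ × d = 4.74 × 0.0973 × 13.055 = 6.021 km/s.

6.02 km/s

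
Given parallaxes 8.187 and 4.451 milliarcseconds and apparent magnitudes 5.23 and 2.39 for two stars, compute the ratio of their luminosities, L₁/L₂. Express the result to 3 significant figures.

d₁ = 1/p₁ = 1/0.008187″ = 122.14 pc; d₂ = 1/p₂ = 1/0.004451″ = 224.67 pc.
M₁ = m₁ − 5 log₁₀ d₁ + 5 = 5.23 − 10.4343 + 5 = -0.2043.
M₂ = 2.39 − 11.7577 + 5 = -4.3677.
L₁/L₂ = 10^(0.4(M₂ − M₁)) = 10^(0.4 × (-4.1634)) = 10^(-1.66536) = 0.021609.

L₁/L₂ = 0.0216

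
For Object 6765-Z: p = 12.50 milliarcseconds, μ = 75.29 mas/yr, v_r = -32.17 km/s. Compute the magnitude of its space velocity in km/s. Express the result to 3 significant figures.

d = 1/p = 1/0.01250″ = 80 pc.
μ = 75.29 mas/yr = 0.07529 ″/yr.
v_t = 4.740 μ d = 4.740 × 0.07529 × 80 = 28.55 km/s.
v = √(v_r² + v_t²) = √((-32.17)² + 28.55²) = √1850.01 = 43.012 km/s.

43.0 km/s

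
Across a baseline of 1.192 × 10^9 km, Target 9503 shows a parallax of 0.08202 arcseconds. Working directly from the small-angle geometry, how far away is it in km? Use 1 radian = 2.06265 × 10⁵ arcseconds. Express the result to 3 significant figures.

3.00 × 10^15 km

θ = 0.08202″ = 0.08202/206265 = 3.9764 × 10^-7 rad.
d = B/θ = (1.192 × 10^9) / (3.9764 × 10^-7) = 2.9977 × 10^15 km.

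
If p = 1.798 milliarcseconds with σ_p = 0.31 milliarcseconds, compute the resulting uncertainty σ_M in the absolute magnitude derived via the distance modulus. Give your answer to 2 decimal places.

σ_M = 0.37 mag

M = m − 5 log₁₀ d + 5 = m + 5 log₁₀ p + 5, so ∂M/∂p = 5/(p ln 10).
σ_M = (5/ln 10) · (σ_p/p) = 2.1715 × 0.31/1.798 = 2.1715 × 0.17241 = 0.37439.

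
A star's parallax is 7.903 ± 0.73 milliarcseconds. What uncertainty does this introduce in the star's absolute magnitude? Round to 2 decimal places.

M = m − 5 log₁₀ d + 5 = m + 5 log₁₀ p + 5, so ∂M/∂p = 5/(p ln 10).
σ_M = (5/ln 10) · (σ_p/p) = 2.1715 × 0.73/7.903 = 2.1715 × 0.09237 = 0.20058.

σ_M = 0.20 mag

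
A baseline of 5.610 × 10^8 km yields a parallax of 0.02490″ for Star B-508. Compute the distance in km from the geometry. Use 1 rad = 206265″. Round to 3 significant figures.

θ = 0.02490″ = 0.02490/206265 = 1.2072 × 10^-7 rad.
d = B/θ = (5.610 × 10^8) / (1.2072 × 10^-7) = 4.6471 × 10^15 km.

4.65 × 10^15 km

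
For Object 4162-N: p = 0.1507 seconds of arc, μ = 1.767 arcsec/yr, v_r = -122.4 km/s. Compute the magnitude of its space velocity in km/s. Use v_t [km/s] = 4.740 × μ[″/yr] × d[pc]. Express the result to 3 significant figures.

d = 1/p = 1/0.1507″ = 6.6357 pc.
v_t = 4.740 μ d = 4.740 × 1.767 × 6.6357 = 55.578 km/s.
v = √(v_r² + v_t²) = √((-122.4)² + 55.578²) = √18070.7 = 134.43 km/s.

134 km/s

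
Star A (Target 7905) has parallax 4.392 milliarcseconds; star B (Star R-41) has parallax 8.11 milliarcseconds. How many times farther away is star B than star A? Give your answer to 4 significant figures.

0.5416

Since d = 1/p, d_B/d_A = p_A/p_B.
= 4.392 / 8.11 = 0.54155.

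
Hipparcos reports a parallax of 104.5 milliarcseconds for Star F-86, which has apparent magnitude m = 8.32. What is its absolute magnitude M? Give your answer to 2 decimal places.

d = 1/p = 1/0.1045″ = 9.5694 pc.
m − M = 5 log₁₀(9.5694) − 5 = 4.9044 − 5 = -0.0956.
M = m − (m − M) = 8.32 − (-0.0956) = 8.42.

M = 8.42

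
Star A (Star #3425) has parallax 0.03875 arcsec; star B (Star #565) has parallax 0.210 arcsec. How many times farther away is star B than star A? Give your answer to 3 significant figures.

0.185

Since d = 1/p, d_B/d_A = p_A/p_B.
= 0.03875 / 0.210 = 0.18452.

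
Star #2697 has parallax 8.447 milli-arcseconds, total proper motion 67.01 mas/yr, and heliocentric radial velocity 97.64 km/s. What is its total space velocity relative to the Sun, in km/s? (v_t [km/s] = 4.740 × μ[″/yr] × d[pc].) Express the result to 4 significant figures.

d = 1/p = 1/0.008447″ = 118.39 pc.
μ = 67.01 mas/yr = 0.06701 ″/yr.
v_t = 4.740 μ d = 4.740 × 0.06701 × 118.39 = 37.604 km/s.
v = √(v_r² + v_t²) = √(97.64² + 37.604²) = √10947.6 = 104.63 km/s.

104.6 km/s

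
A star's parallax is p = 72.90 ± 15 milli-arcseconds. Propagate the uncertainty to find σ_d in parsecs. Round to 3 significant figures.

2.82 pc

d = 1/p, so σ_d = σ_p / p².
σ_d = 0.0150 / (0.07290)² = 0.0150 / 0.0053144 = 2.8225 pc.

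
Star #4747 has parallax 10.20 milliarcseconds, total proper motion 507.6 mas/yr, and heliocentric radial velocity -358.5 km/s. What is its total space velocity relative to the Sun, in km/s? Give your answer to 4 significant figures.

429.1 km/s

d = 1/p = 1/0.01020″ = 98.039 pc.
μ = 507.6 mas/yr = 0.5076 ″/yr.
v_t = 4.740 μ d = 4.740 × 0.5076 × 98.039 = 235.88 km/s.
v = √(v_r² + v_t²) = √((-358.5)² + 235.88²) = √184162 = 429.14 km/s.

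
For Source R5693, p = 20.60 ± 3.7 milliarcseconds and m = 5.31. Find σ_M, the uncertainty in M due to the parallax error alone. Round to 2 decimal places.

M = m − 5 log₁₀ d + 5 = m + 5 log₁₀ p + 5, so ∂M/∂p = 5/(p ln 10).
σ_M = (5/ln 10) · (σ_p/p) = 2.1715 × 3.7/20.60 = 2.1715 × 0.17961 = 0.39002.

σ_M = 0.39 mag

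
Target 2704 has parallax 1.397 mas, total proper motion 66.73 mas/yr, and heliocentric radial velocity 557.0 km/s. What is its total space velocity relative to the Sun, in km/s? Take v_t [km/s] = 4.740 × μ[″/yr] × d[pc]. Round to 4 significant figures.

d = 1/p = 1/0.001397″ = 715.82 pc.
μ = 66.73 mas/yr = 0.06673 ″/yr.
v_t = 4.740 μ d = 4.740 × 0.06673 × 715.82 = 226.41 km/s.
v = √(v_r² + v_t²) = √(557.0² + 226.41²) = √361510 = 601.26 km/s.

601.3 km/s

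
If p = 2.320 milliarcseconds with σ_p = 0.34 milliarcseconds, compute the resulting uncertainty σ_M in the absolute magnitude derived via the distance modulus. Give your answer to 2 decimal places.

σ_M = 0.32 mag

M = m − 5 log₁₀ d + 5 = m + 5 log₁₀ p + 5, so ∂M/∂p = 5/(p ln 10).
σ_M = (5/ln 10) · (σ_p/p) = 2.1715 × 0.34/2.320 = 2.1715 × 0.14655 = 0.31823.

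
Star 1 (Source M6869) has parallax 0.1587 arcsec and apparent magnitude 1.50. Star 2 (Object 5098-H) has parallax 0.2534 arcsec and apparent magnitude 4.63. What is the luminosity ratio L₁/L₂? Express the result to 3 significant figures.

d₁ = 1/p₁ = 1/0.1587″ = 6.3012 pc; d₂ = 1/p₂ = 1/0.2534″ = 3.9463 pc.
M₁ = m₁ − 5 log₁₀ d₁ + 5 = 1.50 − 3.9971 + 5 = 2.5029.
M₂ = 4.63 − 2.9810 + 5 = 6.6490.
L₁/L₂ = 10^(0.4(M₂ − M₁)) = 10^(0.4 × 4.1461) = 10^1.65844 = 45.545.

L₁/L₂ = 45.5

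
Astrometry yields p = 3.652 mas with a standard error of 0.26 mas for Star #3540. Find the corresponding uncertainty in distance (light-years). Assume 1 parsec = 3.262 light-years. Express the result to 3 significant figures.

d = 1/p, so σ_d = σ_p / p².
σ_d = 0.000260 / (0.003652)² = 0.000260 / 0.000013337 = 19.495 pc = 19.495 × 3.262 ly = 63.593 ly.

63.6 ly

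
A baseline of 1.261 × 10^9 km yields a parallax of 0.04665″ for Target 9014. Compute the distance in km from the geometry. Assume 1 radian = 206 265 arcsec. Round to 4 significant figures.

θ = 0.04665″ = 0.04665/206265 = 2.2617 × 10^-7 rad.
d = B/θ = (1.261 × 10^9) / (2.2617 × 10^-7) = 5.5755 × 10^15 km.

5.576 × 10^15 km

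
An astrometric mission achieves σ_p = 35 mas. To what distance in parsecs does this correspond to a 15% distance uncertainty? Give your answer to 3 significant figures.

4.29 pc

σ_d/d = σ_p/p, so the condition is σ_p/p ≤ 0.15, i.e. p ≥ σ_p/0.15.
p_min = 35/0.15 = 233.33 mas = 0.23333 arcsec.
d_max = 1/p_min = 1/0.23333 = 4.2858 pc.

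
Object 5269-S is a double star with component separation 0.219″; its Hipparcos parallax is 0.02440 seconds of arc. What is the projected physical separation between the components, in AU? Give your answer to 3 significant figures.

d = 1/p = 1/0.02440″ = 40.984 pc.
At distance d (pc), an angle of θ arcsec spans θ·d AU: s = 0.219 × 40.984 = 8.9755 AU.

8.98 AU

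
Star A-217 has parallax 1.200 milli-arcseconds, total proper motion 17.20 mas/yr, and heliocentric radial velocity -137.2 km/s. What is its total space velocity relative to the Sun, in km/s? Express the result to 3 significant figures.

d = 1/p = 1/0.001200″ = 833.33 pc.
μ = 17.20 mas/yr = 0.01720 ″/yr.
v_t = 4.740 μ d = 4.740 × 0.01720 × 833.33 = 67.94 km/s.
v = √(v_r² + v_t²) = √((-137.2)² + 67.94²) = √23439.7 = 153.1 km/s.

153 km/s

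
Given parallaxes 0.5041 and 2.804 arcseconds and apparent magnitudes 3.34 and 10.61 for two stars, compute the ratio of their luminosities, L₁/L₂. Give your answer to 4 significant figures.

L₁/L₂ = 25030

d₁ = 1/p₁ = 1/0.5041″ = 1.9837 pc; d₂ = 1/p₂ = 1/2.804″ = 0.35663 pc.
M₁ = m₁ − 5 log₁₀ d₁ + 5 = 3.34 − 1.4874 + 5 = 6.8526.
M₂ = 10.61 − (-2.2389) + 5 = 17.8489.
L₁/L₂ = 10^(0.4(M₂ − M₁)) = 10^(0.4 × 10.9963) = 10^4.39852 = 25033.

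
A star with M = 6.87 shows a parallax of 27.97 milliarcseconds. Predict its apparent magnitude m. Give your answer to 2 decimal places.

m = 9.64

d = 1/p = 1/0.02797″ = 35.753 pc.
m − M = 5 log₁₀ d − 5 = 5 log₁₀(35.753) − 5 = 7.7666 − 5 = 2.7666.
m = M + (m − M) = 6.87 + 2.7666 = 9.64.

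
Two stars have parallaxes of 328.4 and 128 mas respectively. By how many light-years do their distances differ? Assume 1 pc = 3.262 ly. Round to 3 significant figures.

d_A = 1/0.3284″ = 3.0451 pc; d_B = 1/0.1280″ = 7.8125 pc.
|d_B − d_A| = |7.8125 − 3.0451| = 4.7674 pc = 4.7674 × 3.262 ly = 15.551 ly.

15.6 ly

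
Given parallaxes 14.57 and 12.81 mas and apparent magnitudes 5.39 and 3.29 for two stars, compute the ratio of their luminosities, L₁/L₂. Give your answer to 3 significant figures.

d₁ = 1/p₁ = 1/0.01457″ = 68.634 pc; d₂ = 1/p₂ = 1/0.01281″ = 78.064 pc.
M₁ = m₁ − 5 log₁₀ d₁ + 5 = 5.39 − 9.1827 + 5 = 1.2073.
M₂ = 3.29 − 9.4623 + 5 = -1.1723.
L₁/L₂ = 10^(0.4(M₂ − M₁)) = 10^(0.4 × (-2.3796)) = 10^(-0.95184) = 0.11173.

L₁/L₂ = 0.112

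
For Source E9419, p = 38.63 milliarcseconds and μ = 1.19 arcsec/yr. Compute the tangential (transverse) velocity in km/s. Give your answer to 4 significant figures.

d = 1/p = 1/0.03863″ = 25.887 pc.
v_t = 4.74 × μ × d = 4.74 × 1.19 × 25.887 = 146.02 km/s.

146.0 km/s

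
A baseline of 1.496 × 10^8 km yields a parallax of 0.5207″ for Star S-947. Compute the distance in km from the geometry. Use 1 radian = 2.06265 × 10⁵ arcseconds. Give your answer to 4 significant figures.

θ = 0.5207″ = 0.5207/206265 = 2.5244 × 10^-6 rad.
d = B/θ = (1.496 × 10^8) / (2.5244 × 10^-6) = 5.9262 × 10^13 km.

5.926 × 10^13 km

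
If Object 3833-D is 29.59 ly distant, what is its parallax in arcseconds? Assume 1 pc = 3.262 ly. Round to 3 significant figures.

0.110 arcsec

d = 29.59 ly ÷ 3.262 = 9.0711 pc.
p = 1/d = 1/9.0711 = 0.11024 arcsec.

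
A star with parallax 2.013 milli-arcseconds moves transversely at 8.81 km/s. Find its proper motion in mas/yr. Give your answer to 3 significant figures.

d = 1/p = 1/0.002013″ = 496.77 pc.
μ = v_t / (4.74 d) = 8.81 / (4.74 × 496.77) = 8.81 / 2354.7 = 0.0037415 ″/yr = 3.7415 mas/yr.

3.74 mas/yr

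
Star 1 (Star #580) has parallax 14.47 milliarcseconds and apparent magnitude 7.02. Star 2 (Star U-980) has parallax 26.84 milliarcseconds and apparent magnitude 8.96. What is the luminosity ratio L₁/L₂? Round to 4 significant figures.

L₁/L₂ = 20.54

d₁ = 1/p₁ = 1/0.01447″ = 69.109 pc; d₂ = 1/p₂ = 1/0.02684″ = 37.258 pc.
M₁ = m₁ − 5 log₁₀ d₁ + 5 = 7.02 − 9.1977 + 5 = 2.8223.
M₂ = 8.96 − 7.8561 + 5 = 6.1039.
L₁/L₂ = 10^(0.4(M₂ − M₁)) = 10^(0.4 × 3.2816) = 10^1.31264 = 20.542.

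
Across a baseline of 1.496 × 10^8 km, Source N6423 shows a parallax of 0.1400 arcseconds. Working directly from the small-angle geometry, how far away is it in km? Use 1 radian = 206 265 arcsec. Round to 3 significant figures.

θ = 0.1400″ = 0.1400/206265 = 6.7874 × 10^-7 rad.
d = B/θ = (1.496 × 10^8) / (6.7874 × 10^-7) = 2.2041 × 10^14 km.

2.20 × 10^14 km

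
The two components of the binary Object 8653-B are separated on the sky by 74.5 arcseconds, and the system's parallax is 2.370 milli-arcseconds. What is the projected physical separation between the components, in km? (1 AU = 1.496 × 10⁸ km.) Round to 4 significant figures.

4.703 × 10^12 km

d = 1/p = 1/0.002370″ = 421.94 pc.
At distance d (pc), an angle of θ arcsec spans θ·d AU: s = 74.5 × 421.94 = 31435 AU.
= 31435 × 1.496 × 10⁸ km = 4.7027 × 10^12 km.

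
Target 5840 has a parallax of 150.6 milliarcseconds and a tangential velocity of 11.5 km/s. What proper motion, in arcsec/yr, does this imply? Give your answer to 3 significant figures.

0.365 arcsec/yr

d = 1/p = 1/0.1506″ = 6.6401 pc.
μ = v_t / (4.74 d) = 11.5 / (4.74 × 6.6401) = 11.5 / 31.474 = 0.36538 ″/yr.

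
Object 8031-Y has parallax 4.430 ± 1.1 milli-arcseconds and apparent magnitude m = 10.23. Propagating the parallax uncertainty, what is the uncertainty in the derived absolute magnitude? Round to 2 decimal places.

σ_M = 0.54 mag

M = m − 5 log₁₀ d + 5 = m + 5 log₁₀ p + 5, so ∂M/∂p = 5/(p ln 10).
σ_M = (5/ln 10) · (σ_p/p) = 2.1715 × 1.1/4.430 = 2.1715 × 0.24831 = 0.53921.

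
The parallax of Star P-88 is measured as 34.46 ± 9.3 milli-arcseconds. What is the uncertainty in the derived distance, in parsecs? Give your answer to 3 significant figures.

7.83 pc

d = 1/p, so σ_d = σ_p / p².
σ_d = 0.00930 / (0.03446)² = 0.00930 / 0.0011875 = 7.8316 pc.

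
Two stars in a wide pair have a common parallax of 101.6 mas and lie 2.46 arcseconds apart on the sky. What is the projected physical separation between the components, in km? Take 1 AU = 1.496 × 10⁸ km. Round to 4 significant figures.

3.622 × 10^9 km

d = 1/p = 1/0.1016″ = 9.8425 pc.
At distance d (pc), an angle of θ arcsec spans θ·d AU: s = 2.46 × 9.8425 = 24.213 AU.
= 24.213 × 1.496 × 10⁸ km = 3.6223 × 10^9 km.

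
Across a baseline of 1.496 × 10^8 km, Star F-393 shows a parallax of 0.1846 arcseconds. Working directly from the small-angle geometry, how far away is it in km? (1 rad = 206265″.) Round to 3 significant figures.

θ = 0.1846″ = 0.1846/206265 = 8.9497 × 10^-7 rad.
d = B/θ = (1.496 × 10^8) / (8.9497 × 10^-7) = 1.6716 × 10^14 km.

1.67 × 10^14 km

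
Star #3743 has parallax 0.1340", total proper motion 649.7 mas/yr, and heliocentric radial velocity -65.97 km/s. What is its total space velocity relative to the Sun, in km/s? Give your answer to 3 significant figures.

d = 1/p = 1/0.1340″ = 7.4627 pc.
μ = 649.7 mas/yr = 0.6497 ″/yr.
v_t = 4.740 μ d = 4.740 × 0.6497 × 7.4627 = 22.982 km/s.
v = √(v_r² + v_t²) = √((-65.97)² + 22.982²) = √4880.21 = 69.858 km/s.

69.9 km/s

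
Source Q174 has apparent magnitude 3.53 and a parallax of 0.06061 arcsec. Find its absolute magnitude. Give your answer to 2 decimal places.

M = 2.44

d = 1/p = 1/0.06061″ = 16.499 pc.
m − M = 5 log₁₀(16.499) − 5 = 6.0873 − 5 = 1.0873.
M = m − (m − M) = 3.53 − 1.0873 = 2.44.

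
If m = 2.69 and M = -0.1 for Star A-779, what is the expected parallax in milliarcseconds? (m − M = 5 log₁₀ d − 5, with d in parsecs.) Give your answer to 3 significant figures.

27.7 mas

m − M = 2.69 − (-0.1) = 2.79.
d = 10^((m−M)/5 + 1) = 10^1.558 = 36.141 pc.
p = 1/d = 1/36.141 = 0.027669 arcsec = 27.669 mas.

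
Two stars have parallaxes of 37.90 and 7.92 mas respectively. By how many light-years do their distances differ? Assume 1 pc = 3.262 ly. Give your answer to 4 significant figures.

325.8 ly

d_A = 1/0.03790″ = 26.385 pc; d_B = 1/0.007920″ = 126.26 pc.
|d_B − d_A| = |126.26 − 26.385| = 99.875 pc = 99.875 × 3.262 ly = 325.79 ly.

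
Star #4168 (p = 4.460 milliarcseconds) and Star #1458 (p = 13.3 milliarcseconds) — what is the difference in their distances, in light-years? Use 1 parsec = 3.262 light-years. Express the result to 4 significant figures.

d_A = 1/0.004460″ = 224.22 pc; d_B = 1/0.01330″ = 75.188 pc.
|d_B − d_A| = |75.188 − 224.22| = 149.03 pc = 149.03 × 3.262 ly = 486.14 ly.

486.1 ly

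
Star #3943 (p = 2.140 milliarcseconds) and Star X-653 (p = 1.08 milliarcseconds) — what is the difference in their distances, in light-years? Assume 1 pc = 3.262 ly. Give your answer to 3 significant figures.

1500 ly

d_A = 1/0.002140″ = 467.29 pc; d_B = 1/0.001080″ = 925.93 pc.
|d_B − d_A| = |925.93 − 467.29| = 458.64 pc = 458.64 × 3.262 ly = 1496.1 ly.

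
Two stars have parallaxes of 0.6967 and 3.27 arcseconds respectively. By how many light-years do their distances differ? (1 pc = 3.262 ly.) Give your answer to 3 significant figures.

d_A = 1/0.6967″ = 1.4353 pc; d_B = 1/3.270″ = 0.30581 pc.
|d_B − d_A| = |0.30581 − 1.4353| = 1.1295 pc = 1.1295 × 3.262 ly = 3.6844 ly.

3.68 ly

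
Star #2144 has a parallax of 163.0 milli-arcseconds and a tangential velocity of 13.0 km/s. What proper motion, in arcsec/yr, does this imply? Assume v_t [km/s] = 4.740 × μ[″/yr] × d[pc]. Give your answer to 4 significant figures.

d = 1/p = 1/0.1630″ = 6.135 pc.
μ = v_t / (4.74 d) = 13.0 / (4.74 × 6.135) = 13.0 / 29.08 = 0.44704 ″/yr.

0.4470 arcsec/yr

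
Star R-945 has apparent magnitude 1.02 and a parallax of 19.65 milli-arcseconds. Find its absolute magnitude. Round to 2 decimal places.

M = -2.51

d = 1/p = 1/0.01965″ = 50.891 pc.
m − M = 5 log₁₀(50.891) − 5 = 8.5332 − 5 = 3.5332.
M = m − (m − M) = 1.02 − 3.5332 = -2.51.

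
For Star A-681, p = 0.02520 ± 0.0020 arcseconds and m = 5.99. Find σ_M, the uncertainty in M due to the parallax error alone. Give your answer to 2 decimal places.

M = m − 5 log₁₀ d + 5 = m + 5 log₁₀ p + 5, so ∂M/∂p = 5/(p ln 10).
σ_M = (5/ln 10) · (σ_p/p) = 2.1715 × 0.0020/0.02520 = 2.1715 × 0.079365 = 0.17234.

σ_M = 0.17 mag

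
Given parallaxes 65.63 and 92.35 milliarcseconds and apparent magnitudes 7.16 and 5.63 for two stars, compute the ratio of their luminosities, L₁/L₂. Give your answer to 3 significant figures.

L₁/L₂ = 0.484

d₁ = 1/p₁ = 1/0.06563″ = 15.237 pc; d₂ = 1/p₂ = 1/0.09235″ = 10.828 pc.
M₁ = m₁ − 5 log₁₀ d₁ + 5 = 7.16 − 5.9145 + 5 = 6.2455.
M₂ = 5.63 − 5.1727 + 5 = 5.4573.
L₁/L₂ = 10^(0.4(M₂ − M₁)) = 10^(0.4 × (-0.7882)) = 10^(-0.31528) = 0.48386.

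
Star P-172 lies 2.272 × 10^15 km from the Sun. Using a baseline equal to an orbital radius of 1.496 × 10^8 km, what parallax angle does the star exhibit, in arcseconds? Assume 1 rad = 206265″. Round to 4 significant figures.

0.01358 arcsec

θ ≈ B/d = (1.496 × 10^8) / (2.272 × 10^15) = 6.5845 × 10^-8 rad.
In arcseconds: 6.5845 × 10^-8 × 206265 = 0.013582″.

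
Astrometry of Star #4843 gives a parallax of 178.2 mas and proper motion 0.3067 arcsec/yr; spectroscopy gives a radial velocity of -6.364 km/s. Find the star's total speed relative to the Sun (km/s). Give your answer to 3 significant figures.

10.3 km/s

d = 1/p = 1/0.1782″ = 5.6117 pc.
v_t = 4.740 μ d = 4.740 × 0.3067 × 5.6117 = 8.1581 km/s.
v = √(v_r² + v_t²) = √((-6.364)² + 8.1581²) = √107.055 = 10.347 km/s.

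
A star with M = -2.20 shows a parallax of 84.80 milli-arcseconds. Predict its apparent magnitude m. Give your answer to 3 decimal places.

d = 1/p = 1/0.08480″ = 11.792 pc.
m − M = 5 log₁₀ d − 5 = 5 log₁₀(11.792) − 5 = 5.3579 − 5 = 0.3579.
m = M + (m − M) = -2.20 + 0.3579 = -1.842.

m = -1.842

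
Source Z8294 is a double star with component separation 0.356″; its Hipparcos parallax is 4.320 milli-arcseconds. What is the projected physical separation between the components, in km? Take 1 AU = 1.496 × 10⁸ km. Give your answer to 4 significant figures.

1.233 × 10^10 km

d = 1/p = 1/0.004320″ = 231.48 pc.
At distance d (pc), an angle of θ arcsec spans θ·d AU: s = 0.356 × 231.48 = 82.407 AU.
= 82.407 × 1.496 × 10⁸ km = 1.2328 × 10^10 km.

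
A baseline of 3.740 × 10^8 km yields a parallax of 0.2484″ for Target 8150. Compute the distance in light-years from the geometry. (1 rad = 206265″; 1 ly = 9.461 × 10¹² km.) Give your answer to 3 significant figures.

θ = 0.2484″ = 0.2484/206265 = 1.2043 × 10^-6 rad.
d = B/θ = (3.740 × 10^8) / (1.2043 × 10^-6) = 3.1055 × 10^14 km = (3.1055 × 10^14) / (9.461 × 10^12) ly = 32.824 ly.

32.8 ly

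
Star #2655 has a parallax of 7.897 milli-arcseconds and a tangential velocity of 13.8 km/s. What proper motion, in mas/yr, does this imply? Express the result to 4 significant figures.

22.99 mas/yr

d = 1/p = 1/0.007897″ = 126.63 pc.
μ = v_t / (4.74 d) = 13.8 / (4.74 × 126.63) = 13.8 / 600.23 = 0.022991 ″/yr = 22.991 mas/yr.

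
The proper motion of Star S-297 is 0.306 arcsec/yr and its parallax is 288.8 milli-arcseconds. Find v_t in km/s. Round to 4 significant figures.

5.022 km/s

d = 1/p = 1/0.2888″ = 3.4626 pc.
v_t = 4.74 × μ × d = 4.74 × 0.306 × 3.4626 = 5.0223 km/s.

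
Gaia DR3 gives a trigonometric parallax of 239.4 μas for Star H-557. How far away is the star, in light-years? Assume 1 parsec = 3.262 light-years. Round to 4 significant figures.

p = 239.4 μas = 0.0002394 arcsec.
d = 1/p = 1/0.0002394 = 4177.1 pc.
In light-years: 4177.1 × 3.262 = 13626 ly.

13630 light years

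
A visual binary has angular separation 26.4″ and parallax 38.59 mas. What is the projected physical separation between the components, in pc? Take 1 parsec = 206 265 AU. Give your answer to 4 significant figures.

0.003317 pc

d = 1/p = 1/0.03859″ = 25.913 pc.
At distance d (pc), an angle of θ arcsec spans θ·d AU: s = 26.4 × 25.913 = 684.1 AU.
= 684.1 / 206265 = 0.0033166 pc.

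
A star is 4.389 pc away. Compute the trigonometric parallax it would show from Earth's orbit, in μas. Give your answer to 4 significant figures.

p = 1/d = 1/4.389 = 0.22784 arcsec.
= 0.22784 × 10⁶ = 2.2784 × 10^5 μas.

227800 μas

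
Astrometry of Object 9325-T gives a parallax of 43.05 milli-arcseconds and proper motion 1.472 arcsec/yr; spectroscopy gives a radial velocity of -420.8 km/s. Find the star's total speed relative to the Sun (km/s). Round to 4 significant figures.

d = 1/p = 1/0.04305″ = 23.229 pc.
v_t = 4.740 μ d = 4.740 × 1.472 × 23.229 = 162.08 km/s.
v = √(v_r² + v_t²) = √((-420.8)² + 162.08²) = √203343 = 450.94 km/s.

450.9 km/s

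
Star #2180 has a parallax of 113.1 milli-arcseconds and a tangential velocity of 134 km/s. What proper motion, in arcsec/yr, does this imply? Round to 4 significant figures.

d = 1/p = 1/0.1131″ = 8.8417 pc.
μ = v_t / (4.74 d) = 134 / (4.74 × 8.8417) = 134 / 41.91 = 3.1973 ″/yr.

3.197 arcsec/yr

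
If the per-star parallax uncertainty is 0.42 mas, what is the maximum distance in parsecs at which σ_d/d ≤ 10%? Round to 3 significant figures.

σ_d/d = σ_p/p, so the condition is σ_p/p ≤ 0.10, i.e. p ≥ σ_p/0.10.
p_min = 0.42/0.10 = 4.2 mas = 0.0042 arcsec.
d_max = 1/p_min = 1/0.0042 = 238.1 pc.

238 pc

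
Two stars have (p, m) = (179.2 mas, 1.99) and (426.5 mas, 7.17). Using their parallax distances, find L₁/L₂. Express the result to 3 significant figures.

d₁ = 1/p₁ = 1/0.1792″ = 5.5804 pc; d₂ = 1/p₂ = 1/0.4265″ = 2.3447 pc.
M₁ = m₁ − 5 log₁₀ d₁ + 5 = 1.99 − 3.7333 + 5 = 3.2567.
M₂ = 7.17 − 1.8504 + 5 = 10.3196.
L₁/L₂ = 10^(0.4(M₂ − M₁)) = 10^(0.4 × 7.0629) = 10^2.82516 = 668.59.

L₁/L₂ = 669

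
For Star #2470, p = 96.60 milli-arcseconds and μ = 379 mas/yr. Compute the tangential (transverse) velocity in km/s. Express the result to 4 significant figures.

d = 1/p = 1/0.09660″ = 10.352 pc.
μ = 379 mas/yr = 0.379 ″/yr.
v_t = 4.74 × μ × d = 4.74 × 0.379 × 10.352 = 18.597 km/s.

18.60 km/s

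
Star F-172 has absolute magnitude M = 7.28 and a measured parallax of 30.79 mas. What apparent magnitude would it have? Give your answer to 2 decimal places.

m = 9.84

d = 1/p = 1/0.03079″ = 32.478 pc.
m − M = 5 log₁₀ d − 5 = 5 log₁₀(32.478) − 5 = 7.5579 − 5 = 2.5579.
m = M + (m − M) = 7.28 + 2.5579 = 9.84.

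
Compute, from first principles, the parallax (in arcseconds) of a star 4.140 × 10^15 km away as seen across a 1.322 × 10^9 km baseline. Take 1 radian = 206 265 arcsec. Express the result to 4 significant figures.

0.06587 arcsec

θ ≈ B/d = (1.322 × 10^9) / (4.140 × 10^15) = 3.1932 × 10^-7 rad.
In arcseconds: 3.1932 × 10^-7 × 206265 = 0.065865″.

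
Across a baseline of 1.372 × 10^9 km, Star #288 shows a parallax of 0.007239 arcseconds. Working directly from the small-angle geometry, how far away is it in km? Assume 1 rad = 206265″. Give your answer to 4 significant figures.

3.909 × 10^16 km

θ = 0.007239″ = 0.007239/206265 = 3.5096 × 10^-8 rad.
d = B/θ = (1.372 × 10^9) / (3.5096 × 10^-8) = 3.9093 × 10^16 km.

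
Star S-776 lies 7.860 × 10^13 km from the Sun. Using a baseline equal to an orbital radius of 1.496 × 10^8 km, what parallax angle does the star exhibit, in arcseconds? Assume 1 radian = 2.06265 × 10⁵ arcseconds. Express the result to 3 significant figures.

0.393 arcsec

θ ≈ B/d = (1.496 × 10^8) / (7.860 × 10^13) = 1.9033 × 10^-6 rad.
In arcseconds: 1.9033 × 10^-6 × 206265 = 0.39258″.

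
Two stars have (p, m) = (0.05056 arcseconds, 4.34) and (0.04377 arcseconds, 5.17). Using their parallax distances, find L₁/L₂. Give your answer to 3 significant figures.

d₁ = 1/p₁ = 1/0.05056″ = 19.778 pc; d₂ = 1/p₂ = 1/0.04377″ = 22.847 pc.
M₁ = m₁ − 5 log₁₀ d₁ + 5 = 4.34 − 6.4809 + 5 = 2.8591.
M₂ = 5.17 − 6.7941 + 5 = 3.3759.
L₁/L₂ = 10^(0.4(M₂ − M₁)) = 10^(0.4 × 0.5168) = 10^0.20672 = 1.6096.

L₁/L₂ = 1.61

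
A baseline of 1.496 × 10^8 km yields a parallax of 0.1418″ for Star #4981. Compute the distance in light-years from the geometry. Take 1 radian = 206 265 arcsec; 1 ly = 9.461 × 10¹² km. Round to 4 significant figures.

θ = 0.1418″ = 0.1418/206265 = 6.8747 × 10^-7 rad.
d = B/θ = (1.496 × 10^8) / (6.8747 × 10^-7) = 2.1761 × 10^14 km = (2.1761 × 10^14) / (9.461 × 10^12) ly = 23.001 ly.

23.00 ly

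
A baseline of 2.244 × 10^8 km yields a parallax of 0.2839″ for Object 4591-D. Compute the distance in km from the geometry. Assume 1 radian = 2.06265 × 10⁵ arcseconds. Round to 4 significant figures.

θ = 0.2839″ = 0.2839/206265 = 1.3764 × 10^-6 rad.
d = B/θ = (2.244 × 10^8) / (1.3764 × 10^-6) = 1.6303 × 10^14 km.

1.630 × 10^14 km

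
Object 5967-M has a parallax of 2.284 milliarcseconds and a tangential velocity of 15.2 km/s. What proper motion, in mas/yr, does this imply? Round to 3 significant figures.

7.32 mas/yr

d = 1/p = 1/0.002284″ = 437.83 pc.
μ = v_t / (4.74 d) = 15.2 / (4.74 × 437.83) = 15.2 / 2075.3 = 0.0073242 ″/yr = 7.3242 mas/yr.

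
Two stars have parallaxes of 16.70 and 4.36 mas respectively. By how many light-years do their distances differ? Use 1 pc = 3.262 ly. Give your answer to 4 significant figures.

d_A = 1/0.01670″ = 59.88 pc; d_B = 1/0.004360″ = 229.36 pc.
|d_B − d_A| = |229.36 − 59.88| = 169.48 pc = 169.48 × 3.262 ly = 552.84 ly.

552.8 ly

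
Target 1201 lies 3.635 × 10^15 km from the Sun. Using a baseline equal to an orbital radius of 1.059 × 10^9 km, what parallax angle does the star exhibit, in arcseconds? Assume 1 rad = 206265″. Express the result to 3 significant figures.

0.0601 arcsec

θ ≈ B/d = (1.059 × 10^9) / (3.635 × 10^15) = 2.9133 × 10^-7 rad.
In arcseconds: 2.9133 × 10^-7 × 206265 = 0.060091″.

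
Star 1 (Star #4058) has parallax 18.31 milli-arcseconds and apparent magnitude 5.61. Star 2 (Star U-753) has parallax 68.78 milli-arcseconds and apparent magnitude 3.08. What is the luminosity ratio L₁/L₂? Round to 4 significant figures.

L₁/L₂ = 1.373

d₁ = 1/p₁ = 1/0.01831″ = 54.615 pc; d₂ = 1/p₂ = 1/0.06878″ = 14.539 pc.
M₁ = m₁ − 5 log₁₀ d₁ + 5 = 5.61 − 8.6866 + 5 = 1.9234.
M₂ = 3.08 − 5.8127 + 5 = 2.2673.
L₁/L₂ = 10^(0.4(M₂ − M₁)) = 10^(0.4 × 0.3439) = 10^0.13756 = 1.3727.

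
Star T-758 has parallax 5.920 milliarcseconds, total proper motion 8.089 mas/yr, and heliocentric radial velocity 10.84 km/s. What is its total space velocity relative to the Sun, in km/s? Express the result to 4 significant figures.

d = 1/p = 1/0.005920″ = 168.92 pc.
μ = 8.089 mas/yr = 0.008089 ″/yr.
v_t = 4.740 μ d = 4.740 × 0.008089 × 168.92 = 6.4767 km/s.
v = √(v_r² + v_t²) = √(10.84² + 6.4767²) = √159.453 = 12.627 km/s.

12.63 km/s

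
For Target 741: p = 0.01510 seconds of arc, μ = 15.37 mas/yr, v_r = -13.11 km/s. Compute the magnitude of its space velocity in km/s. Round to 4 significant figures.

13.97 km/s

d = 1/p = 1/0.01510″ = 66.225 pc.
μ = 15.37 mas/yr = 0.01537 ″/yr.
v_t = 4.740 μ d = 4.740 × 0.01537 × 66.225 = 4.8247 km/s.
v = √(v_r² + v_t²) = √((-13.11)² + 4.8247²) = √195.15 = 13.97 km/s.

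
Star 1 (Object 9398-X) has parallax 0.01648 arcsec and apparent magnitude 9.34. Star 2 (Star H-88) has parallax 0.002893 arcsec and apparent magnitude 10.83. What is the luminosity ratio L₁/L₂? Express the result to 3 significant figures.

L₁/L₂ = 0.122

d₁ = 1/p₁ = 1/0.01648″ = 60.68 pc; d₂ = 1/p₂ = 1/0.002893″ = 345.66 pc.
M₁ = m₁ − 5 log₁₀ d₁ + 5 = 9.34 − 8.9152 + 5 = 5.4248.
M₂ = 10.83 − 12.6932 + 5 = 3.1368.
L₁/L₂ = 10^(0.4(M₂ − M₁)) = 10^(0.4 × (-2.2880)) = 10^(-0.91520) = 0.12156.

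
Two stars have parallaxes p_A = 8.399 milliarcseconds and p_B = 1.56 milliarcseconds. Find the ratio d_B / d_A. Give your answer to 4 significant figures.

Since d = 1/p, d_B/d_A = p_A/p_B.
= 8.399 / 1.56 = 5.384.

5.384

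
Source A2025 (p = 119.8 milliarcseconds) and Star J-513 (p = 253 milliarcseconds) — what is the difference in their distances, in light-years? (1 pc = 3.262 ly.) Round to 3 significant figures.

d_A = 1/0.1198″ = 8.3472 pc; d_B = 1/0.2530″ = 3.9526 pc.
|d_B − d_A| = |3.9526 − 8.3472| = 4.3946 pc = 4.3946 × 3.262 ly = 14.335 ly.

14.3 ly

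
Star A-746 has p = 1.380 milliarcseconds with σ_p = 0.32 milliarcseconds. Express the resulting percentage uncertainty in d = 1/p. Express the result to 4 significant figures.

For d = 1/p, |σ_d/d| = |σ_p/p|.
σ_p/p = 0.32 / 1.380 = 0.23188 = 23.188%.

23.19%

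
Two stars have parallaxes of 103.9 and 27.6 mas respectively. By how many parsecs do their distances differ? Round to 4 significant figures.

d_A = 1/0.1039″ = 9.6246 pc; d_B = 1/0.02760″ = 36.232 pc.
|d_B − d_A| = |36.232 − 9.6246| = 26.607 pc.

26.61 pc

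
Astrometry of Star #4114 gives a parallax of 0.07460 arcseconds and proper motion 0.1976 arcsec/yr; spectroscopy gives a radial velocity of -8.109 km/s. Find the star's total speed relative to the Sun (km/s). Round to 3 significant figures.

d = 1/p = 1/0.07460″ = 13.405 pc.
v_t = 4.740 μ d = 4.740 × 0.1976 × 13.405 = 12.555 km/s.
v = √(v_r² + v_t²) = √((-8.109)² + 12.555²) = √223.384 = 14.946 km/s.

14.9 km/s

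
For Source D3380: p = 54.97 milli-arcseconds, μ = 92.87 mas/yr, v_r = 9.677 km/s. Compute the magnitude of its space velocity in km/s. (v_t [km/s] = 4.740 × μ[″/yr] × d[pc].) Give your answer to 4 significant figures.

12.56 km/s

d = 1/p = 1/0.05497″ = 18.192 pc.
μ = 92.87 mas/yr = 0.09287 ″/yr.
v_t = 4.740 μ d = 4.740 × 0.09287 × 18.192 = 8.0082 km/s.
v = √(v_r² + v_t²) = √(9.677² + 8.0082²) = √157.776 = 12.561 km/s.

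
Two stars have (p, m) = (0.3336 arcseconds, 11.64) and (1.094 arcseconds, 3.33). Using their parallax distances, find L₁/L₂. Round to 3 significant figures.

d₁ = 1/p₁ = 1/0.3336″ = 2.9976 pc; d₂ = 1/p₂ = 1/1.094″ = 0.91408 pc.
M₁ = m₁ − 5 log₁₀ d₁ + 5 = 11.64 − 2.3839 + 5 = 14.2561.
M₂ = 3.33 − (-0.1951) + 5 = 8.5251.
L₁/L₂ = 10^(0.4(M₂ − M₁)) = 10^(0.4 × (-5.7310)) = 10^(-2.29240) = 0.0051004.

L₁/L₂ = 0.00510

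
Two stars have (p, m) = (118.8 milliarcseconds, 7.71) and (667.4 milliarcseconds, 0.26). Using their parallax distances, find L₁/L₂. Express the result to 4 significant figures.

L₁/L₂ = 0.03305

d₁ = 1/p₁ = 1/0.1188″ = 8.4175 pc; d₂ = 1/p₂ = 1/0.6674″ = 1.4984 pc.
M₁ = m₁ − 5 log₁₀ d₁ + 5 = 7.71 − 4.6259 + 5 = 8.0841.
M₂ = 0.26 − 0.8781 + 5 = 4.3819.
L₁/L₂ = 10^(0.4(M₂ − M₁)) = 10^(0.4 × (-3.7022)) = 10^(-1.48088) = 0.033046.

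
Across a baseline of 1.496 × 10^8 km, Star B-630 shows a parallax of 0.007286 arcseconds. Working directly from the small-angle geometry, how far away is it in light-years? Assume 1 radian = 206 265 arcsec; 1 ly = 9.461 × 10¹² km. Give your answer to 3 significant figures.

θ = 0.007286″ = 0.007286/206265 = 3.5323 × 10^-8 rad.
d = B/θ = (1.496 × 10^8) / (3.5323 × 10^-8) = 4.2352 × 10^15 km = (4.2352 × 10^15) / (9.461 × 10^12) ly = 447.65 ly.

448 ly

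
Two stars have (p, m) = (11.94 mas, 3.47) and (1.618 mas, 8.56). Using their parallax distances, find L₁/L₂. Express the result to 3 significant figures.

L₁/L₂ = 2.00

d₁ = 1/p₁ = 1/0.01194″ = 83.752 pc; d₂ = 1/p₂ = 1/0.001618″ = 618.05 pc.
M₁ = m₁ − 5 log₁₀ d₁ + 5 = 3.47 − 9.6150 + 5 = -1.1450.
M₂ = 8.56 − 13.9551 + 5 = -0.3951.
L₁/L₂ = 10^(0.4(M₂ − M₁)) = 10^(0.4 × 0.7499) = 10^0.29996 = 1.9951.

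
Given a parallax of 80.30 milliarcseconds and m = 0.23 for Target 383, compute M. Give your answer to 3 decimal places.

d = 1/p = 1/0.08030″ = 12.453 pc.
m − M = 5 log₁₀(12.453) − 5 = 5.4764 − 5 = 0.4764.
M = m − (m − M) = 0.23 − 0.4764 = -0.246.

M = -0.246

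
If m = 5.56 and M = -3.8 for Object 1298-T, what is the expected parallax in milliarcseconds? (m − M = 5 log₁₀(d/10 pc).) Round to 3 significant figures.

m − M = 5.56 − (-3.8) = 9.36.
d = 10^((m−M)/5 + 1) = 10^2.872 = 744.73 pc.
p = 1/d = 1/744.73 = 0.0013428 arcsec = 1.3428 mas.

1.34 mas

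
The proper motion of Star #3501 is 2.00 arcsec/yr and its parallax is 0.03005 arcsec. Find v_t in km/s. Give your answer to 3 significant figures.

d = 1/p = 1/0.03005″ = 33.278 pc.
v_t = 4.74 × μ × d = 4.74 × 2.00 × 33.278 = 315.48 km/s.

315 km/s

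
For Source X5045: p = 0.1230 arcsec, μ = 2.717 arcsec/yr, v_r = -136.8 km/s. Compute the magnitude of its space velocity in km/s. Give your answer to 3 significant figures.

172 km/s

d = 1/p = 1/0.1230″ = 8.1301 pc.
v_t = 4.740 μ d = 4.740 × 2.717 × 8.1301 = 104.7 km/s.
v = √(v_r² + v_t²) = √((-136.8)² + 104.7²) = √29676.3 = 172.27 km/s.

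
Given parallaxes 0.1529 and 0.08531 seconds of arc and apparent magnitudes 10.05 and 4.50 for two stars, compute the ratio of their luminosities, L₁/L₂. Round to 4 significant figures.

L₁/L₂ = 0.001876

d₁ = 1/p₁ = 1/0.1529″ = 6.5402 pc; d₂ = 1/p₂ = 1/0.08531″ = 11.722 pc.
M₁ = m₁ − 5 log₁₀ d₁ + 5 = 10.05 − 4.0780 + 5 = 10.9720.
M₂ = 4.50 − 5.3450 + 5 = 4.1550.
L₁/L₂ = 10^(0.4(M₂ − M₁)) = 10^(0.4 × (-6.8170)) = 10^(-2.72680) = 0.0018759.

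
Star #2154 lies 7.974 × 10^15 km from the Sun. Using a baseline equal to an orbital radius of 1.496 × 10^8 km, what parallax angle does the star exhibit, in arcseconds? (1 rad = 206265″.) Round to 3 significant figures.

0.00387 arcsec

θ ≈ B/d = (1.496 × 10^8) / (7.974 × 10^15) = 1.8761 × 10^-8 rad.
In arcseconds: 1.8761 × 10^-8 × 206265 = 0.0038697″.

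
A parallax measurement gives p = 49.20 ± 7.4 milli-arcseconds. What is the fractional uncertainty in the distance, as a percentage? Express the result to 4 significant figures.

15.04%

For d = 1/p, |σ_d/d| = |σ_p/p|.
σ_p/p = 7.4 / 49.20 = 0.15041 = 15.041%.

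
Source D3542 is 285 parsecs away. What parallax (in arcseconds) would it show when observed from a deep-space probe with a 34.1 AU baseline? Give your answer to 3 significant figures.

0.120 arcsec

p (arcsec) = B (AU) / d (pc).
p = 34.1 / 285 = 0.11965 arcsec.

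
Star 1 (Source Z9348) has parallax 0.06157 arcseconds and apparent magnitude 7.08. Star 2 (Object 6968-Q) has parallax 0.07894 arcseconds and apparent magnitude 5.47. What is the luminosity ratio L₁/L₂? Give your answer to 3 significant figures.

L₁/L₂ = 0.373

d₁ = 1/p₁ = 1/0.06157″ = 16.242 pc; d₂ = 1/p₂ = 1/0.07894″ = 12.668 pc.
M₁ = m₁ − 5 log₁₀ d₁ + 5 = 7.08 − 6.0532 + 5 = 6.0268.
M₂ = 5.47 − 5.5135 + 5 = 4.9565.
L₁/L₂ = 10^(0.4(M₂ − M₁)) = 10^(0.4 × (-1.0703)) = 10^(-0.42812) = 0.37315.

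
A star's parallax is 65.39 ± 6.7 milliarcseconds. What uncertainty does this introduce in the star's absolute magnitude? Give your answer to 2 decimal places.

M = m − 5 log₁₀ d + 5 = m + 5 log₁₀ p + 5, so ∂M/∂p = 5/(p ln 10).
σ_M = (5/ln 10) · (σ_p/p) = 2.1715 × 6.7/65.39 = 2.1715 × 0.10246 = 0.22249.

σ_M = 0.22 mag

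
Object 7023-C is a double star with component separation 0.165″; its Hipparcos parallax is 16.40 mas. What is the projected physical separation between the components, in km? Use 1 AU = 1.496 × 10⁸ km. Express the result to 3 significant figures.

d = 1/p = 1/0.01640″ = 60.976 pc.
At distance d (pc), an angle of θ arcsec spans θ·d AU: s = 0.165 × 60.976 = 10.061 AU.
= 10.061 × 1.496 × 10⁸ km = 1.5051 × 10^9 km.

1.51 × 10^9 km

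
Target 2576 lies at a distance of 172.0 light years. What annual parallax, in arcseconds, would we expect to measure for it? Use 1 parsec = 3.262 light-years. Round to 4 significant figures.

d = 172.0 ly ÷ 3.262 = 52.728 pc.
p = 1/d = 1/52.728 = 0.018965 arcsec.

0.01897 arcsec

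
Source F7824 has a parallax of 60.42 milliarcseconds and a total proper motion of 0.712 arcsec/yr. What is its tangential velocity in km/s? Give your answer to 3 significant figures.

55.9 km/s

d = 1/p = 1/0.06042″ = 16.551 pc.
v_t = 4.74 × μ × d = 4.74 × 0.712 × 16.551 = 55.858 km/s.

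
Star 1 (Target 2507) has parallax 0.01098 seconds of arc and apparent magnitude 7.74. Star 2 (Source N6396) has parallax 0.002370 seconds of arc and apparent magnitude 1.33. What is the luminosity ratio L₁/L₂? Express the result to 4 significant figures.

d₁ = 1/p₁ = 1/0.01098″ = 91.075 pc; d₂ = 1/p₂ = 1/0.002370″ = 421.94 pc.
M₁ = m₁ − 5 log₁₀ d₁ + 5 = 7.74 − 9.7970 + 5 = 2.9430.
M₂ = 1.33 − 13.1263 + 5 = -6.7963.
L₁/L₂ = 10^(0.4(M₂ − M₁)) = 10^(0.4 × (-9.7393)) = 10^(-3.89572) = 0.00012714.

L₁/L₂ = 0.0001271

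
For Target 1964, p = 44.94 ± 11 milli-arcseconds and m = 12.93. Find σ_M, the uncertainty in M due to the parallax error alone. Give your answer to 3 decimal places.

M = m − 5 log₁₀ d + 5 = m + 5 log₁₀ p + 5, so ∂M/∂p = 5/(p ln 10).
σ_M = (5/ln 10) · (σ_p/p) = 2.1715 × 11/44.94 = 2.1715 × 0.24477 = 0.53152.

σ_M = 0.532 mag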